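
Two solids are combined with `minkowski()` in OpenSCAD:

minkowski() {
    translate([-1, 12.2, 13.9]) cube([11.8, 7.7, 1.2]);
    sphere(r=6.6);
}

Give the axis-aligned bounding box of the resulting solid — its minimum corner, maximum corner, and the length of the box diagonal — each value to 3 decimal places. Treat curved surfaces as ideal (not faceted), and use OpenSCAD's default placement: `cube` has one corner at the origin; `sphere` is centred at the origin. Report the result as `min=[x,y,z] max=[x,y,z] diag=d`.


A = translate([-1, 12.2, 13.9]) cube([11.8, 7.7, 1.2]) → bbox [-1,12.2,13.9] .. [10.8,19.9,15.1]
B = sphere(r=6.6) → bbox [-6.6,-6.6,-6.6] .. [6.6,6.6,6.6]
lo = A.lo+B.lo = [-1-6.6, 12.2-6.6, 13.9-6.6] = [-7.600,5.600,7.300]
hi = A.hi+B.hi = [10.8+6.6, 19.9+6.6, 15.1+6.6] = [17.400,26.500,21.700]
diag = √(25²+20.9²+14.4²) = √1269.17 = 35.625

min=[-7.600,5.600,7.300] max=[17.400,26.500,21.700] diag=35.625


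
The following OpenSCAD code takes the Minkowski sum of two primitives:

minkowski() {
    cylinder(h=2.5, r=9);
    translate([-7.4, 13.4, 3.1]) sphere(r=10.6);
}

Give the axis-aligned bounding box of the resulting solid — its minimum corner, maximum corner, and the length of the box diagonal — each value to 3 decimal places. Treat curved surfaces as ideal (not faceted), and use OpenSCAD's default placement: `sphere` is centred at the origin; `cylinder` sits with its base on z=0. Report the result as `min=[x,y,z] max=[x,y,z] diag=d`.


A = translate([-7.4, 13.4, 3.1]) sphere(r=10.6) → bbox [-18,2.8,-7.5] .. [3.2,24,13.7]
B = cylinder(h=2.5, r=9) → bbox [-9,-9,0] .. [9,9,2.5]
lo = A.lo+B.lo = [-18-9, 2.8-9, -7.5+0] = [-27.000,-6.200,-7.500]
hi = A.hi+B.hi = [3.2+9, 24+9, 13.7+2.5] = [12.200,33.000,16.200]
diag = √(39.2²+39.2²+23.7²) = √3634.97 = 60.291

min=[-27.000,-6.200,-7.500] max=[12.200,33.000,16.200] diag=60.291


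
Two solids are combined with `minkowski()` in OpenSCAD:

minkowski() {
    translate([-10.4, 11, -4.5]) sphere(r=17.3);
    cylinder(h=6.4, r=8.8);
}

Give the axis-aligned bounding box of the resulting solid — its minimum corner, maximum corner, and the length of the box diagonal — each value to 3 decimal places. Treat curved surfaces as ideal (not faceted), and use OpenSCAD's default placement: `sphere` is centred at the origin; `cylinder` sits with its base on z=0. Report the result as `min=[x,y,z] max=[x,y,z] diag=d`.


min=[-36.500,-15.100,-21.800] max=[15.700,37.100,19.200] diag=84.443

A = translate([-10.4, 11, -4.5]) sphere(r=17.3) → bbox [-27.7,-6.3,-21.8] .. [6.9,28.3,12.8]
B = cylinder(h=6.4, r=8.8) → bbox [-8.8,-8.8,0] .. [8.8,8.8,6.4]
lo = A.lo+B.lo = [-27.7-8.8, -6.3-8.8, -21.8+0] = [-36.500,-15.100,-21.800]
hi = A.hi+B.hi = [6.9+8.8, 28.3+8.8, 12.8+6.4] = [15.700,37.100,19.200]
diag = √(52.2²+52.2²+41²) = √7130.68 = 84.443


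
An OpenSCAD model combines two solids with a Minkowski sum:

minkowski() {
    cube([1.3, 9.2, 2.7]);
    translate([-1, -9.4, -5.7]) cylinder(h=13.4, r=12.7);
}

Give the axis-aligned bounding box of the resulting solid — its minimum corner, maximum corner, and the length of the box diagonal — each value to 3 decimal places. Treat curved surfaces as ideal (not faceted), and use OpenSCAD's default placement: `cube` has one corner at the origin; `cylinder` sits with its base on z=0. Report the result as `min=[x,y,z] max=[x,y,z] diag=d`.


min=[-13.700,-22.100,-5.700] max=[13.000,12.500,10.400] diag=46.575

A = translate([-1, -9.4, -5.7]) cylinder(h=13.4, r=12.7) → bbox [-13.7,-22.1,-5.7] .. [11.7,3.3,7.7]
B = cube([1.3, 9.2, 2.7]) → bbox [0,0,0] .. [1.3,9.2,2.7]
lo = A.lo+B.lo = [-13.7+0, -22.1+0, -5.7+0] = [-13.700,-22.100,-5.700]
hi = A.hi+B.hi = [11.7+1.3, 3.3+9.2, 7.7+2.7] = [13.000,12.500,10.400]
diag = √(26.7²+34.6²+16.1²) = √2169.26 = 46.575


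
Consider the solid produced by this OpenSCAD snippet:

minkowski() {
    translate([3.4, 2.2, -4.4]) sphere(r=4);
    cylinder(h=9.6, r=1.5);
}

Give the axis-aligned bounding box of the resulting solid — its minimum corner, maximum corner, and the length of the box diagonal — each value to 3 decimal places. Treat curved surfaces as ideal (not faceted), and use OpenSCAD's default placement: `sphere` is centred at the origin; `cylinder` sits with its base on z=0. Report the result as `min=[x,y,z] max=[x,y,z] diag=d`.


min=[-2.100,-3.300,-8.400] max=[8.900,7.700,9.200] diag=23.490

A = translate([3.4, 2.2, -4.4]) sphere(r=4) → bbox [-0.6,-1.8,-8.4] .. [7.4,6.2,-0.4]
B = cylinder(h=9.6, r=1.5) → bbox [-1.5,-1.5,0] .. [1.5,1.5,9.6]
lo = A.lo+B.lo = [-0.6-1.5, -1.8-1.5, -8.4+0] = [-2.100,-3.300,-8.400]
hi = A.hi+B.hi = [7.4+1.5, 6.2+1.5, -0.4+9.6] = [8.900,7.700,9.200]
diag = √(11²+11²+17.6²) = √551.76 = 23.490


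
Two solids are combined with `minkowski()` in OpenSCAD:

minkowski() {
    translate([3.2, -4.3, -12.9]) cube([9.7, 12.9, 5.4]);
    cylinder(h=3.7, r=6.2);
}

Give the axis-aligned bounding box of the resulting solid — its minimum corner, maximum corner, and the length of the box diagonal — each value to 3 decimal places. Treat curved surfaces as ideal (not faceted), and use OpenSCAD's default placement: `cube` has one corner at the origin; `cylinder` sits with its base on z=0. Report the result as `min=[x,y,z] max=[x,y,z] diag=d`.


A = translate([3.2, -4.3, -12.9]) cube([9.7, 12.9, 5.4]) → bbox [3.2,-4.3,-12.9] .. [12.9,8.6,-7.5]
B = cylinder(h=3.7, r=6.2) → bbox [-6.2,-6.2,0] .. [6.2,6.2,3.7]
lo = A.lo+B.lo = [3.2-6.2, -4.3-6.2, -12.9+0] = [-3.000,-10.500,-12.900]
hi = A.hi+B.hi = [12.9+6.2, 8.6+6.2, -7.5+3.7] = [19.100,14.800,-3.800]
diag = √(22.1²+25.3²+9.1²) = √1211.31 = 34.804

min=[-3.000,-10.500,-12.900] max=[19.100,14.800,-3.800] diag=34.804


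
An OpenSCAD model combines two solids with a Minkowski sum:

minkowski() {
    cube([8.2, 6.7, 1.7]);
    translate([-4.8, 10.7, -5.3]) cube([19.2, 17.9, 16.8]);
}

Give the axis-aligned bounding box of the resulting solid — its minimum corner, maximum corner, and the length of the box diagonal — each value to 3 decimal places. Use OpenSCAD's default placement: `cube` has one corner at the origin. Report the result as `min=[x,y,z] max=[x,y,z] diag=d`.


A = translate([-4.8, 10.7, -5.3]) cube([19.2, 17.9, 16.8]) → bbox [-4.8,10.7,-5.3] .. [14.4,28.6,11.5]
B = cube([8.2, 6.7, 1.7]) → bbox [0,0,0] .. [8.2,6.7,1.7]
lo = A.lo+B.lo = [-4.8+0, 10.7+0, -5.3+0] = [-4.800,10.700,-5.300]
hi = A.hi+B.hi = [14.4+8.2, 28.6+6.7, 11.5+1.7] = [22.600,35.300,13.200]
diag = √(27.4²+24.6²+18.5²) = √1698.17 = 41.209

min=[-4.800,10.700,-5.300] max=[22.600,35.300,13.200] diag=41.209


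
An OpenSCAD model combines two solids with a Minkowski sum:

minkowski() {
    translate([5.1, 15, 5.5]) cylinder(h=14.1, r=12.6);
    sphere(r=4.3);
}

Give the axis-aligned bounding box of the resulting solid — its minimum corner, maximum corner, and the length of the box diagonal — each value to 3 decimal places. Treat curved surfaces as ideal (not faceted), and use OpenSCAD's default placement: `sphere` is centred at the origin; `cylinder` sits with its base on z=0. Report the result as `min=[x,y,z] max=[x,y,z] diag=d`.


min=[-11.800,-1.900,1.200] max=[22.000,31.900,23.900] diag=52.917

A = translate([5.1, 15, 5.5]) cylinder(h=14.1, r=12.6) → bbox [-7.5,2.4,5.5] .. [17.7,27.6,19.6]
B = sphere(r=4.3) → bbox [-4.3,-4.3,-4.3] .. [4.3,4.3,4.3]
lo = A.lo+B.lo = [-7.5-4.3, 2.4-4.3, 5.5-4.3] = [-11.800,-1.900,1.200]
hi = A.hi+B.hi = [17.7+4.3, 27.6+4.3, 19.6+4.3] = [22.000,31.900,23.900]
diag = √(33.8²+33.8²+22.7²) = √2800.17 = 52.917


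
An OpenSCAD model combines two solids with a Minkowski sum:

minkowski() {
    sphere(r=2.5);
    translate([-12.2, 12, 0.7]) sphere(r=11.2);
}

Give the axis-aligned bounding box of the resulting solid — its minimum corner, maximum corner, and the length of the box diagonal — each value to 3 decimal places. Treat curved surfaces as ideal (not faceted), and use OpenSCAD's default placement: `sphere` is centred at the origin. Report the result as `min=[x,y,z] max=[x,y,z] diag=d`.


min=[-25.900,-1.700,-13.000] max=[1.500,25.700,14.400] diag=47.458

A = translate([-12.2, 12, 0.7]) sphere(r=11.2) → bbox [-23.4,0.8,-10.5] .. [-1,23.2,11.9]
B = sphere(r=2.5) → bbox [-2.5,-2.5,-2.5] .. [2.5,2.5,2.5]
lo = A.lo+B.lo = [-23.4-2.5, 0.8-2.5, -10.5-2.5] = [-25.900,-1.700,-13.000]
hi = A.hi+B.hi = [-1+2.5, 23.2+2.5, 11.9+2.5] = [1.500,25.700,14.400]
diag = √(27.4²+27.4²+27.4²) = √2252.28 = 47.458


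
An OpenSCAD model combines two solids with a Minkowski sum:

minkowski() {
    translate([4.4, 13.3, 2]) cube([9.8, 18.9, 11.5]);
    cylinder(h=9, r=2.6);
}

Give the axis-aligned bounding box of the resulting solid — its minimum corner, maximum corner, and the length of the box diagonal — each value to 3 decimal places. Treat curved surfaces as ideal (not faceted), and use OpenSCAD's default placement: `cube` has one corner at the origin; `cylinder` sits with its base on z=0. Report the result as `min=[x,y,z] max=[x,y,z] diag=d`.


A = translate([4.4, 13.3, 2]) cube([9.8, 18.9, 11.5]) → bbox [4.4,13.3,2] .. [14.2,32.2,13.5]
B = cylinder(h=9, r=2.6) → bbox [-2.6,-2.6,0] .. [2.6,2.6,9]
lo = A.lo+B.lo = [4.4-2.6, 13.3-2.6, 2+0] = [1.800,10.700,2.000]
hi = A.hi+B.hi = [14.2+2.6, 32.2+2.6, 13.5+9] = [16.800,34.800,22.500]
diag = √(15²+24.1²+20.5²) = √1226.06 = 35.015

min=[1.800,10.700,2.000] max=[16.800,34.800,22.500] diag=35.015


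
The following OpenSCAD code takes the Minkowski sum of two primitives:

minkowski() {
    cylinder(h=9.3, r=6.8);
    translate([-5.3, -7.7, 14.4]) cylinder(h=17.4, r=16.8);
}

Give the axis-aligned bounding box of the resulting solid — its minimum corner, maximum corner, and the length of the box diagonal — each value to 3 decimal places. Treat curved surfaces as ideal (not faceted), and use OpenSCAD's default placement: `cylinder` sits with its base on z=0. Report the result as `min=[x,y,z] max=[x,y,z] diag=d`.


A = translate([-5.3, -7.7, 14.4]) cylinder(h=17.4, r=16.8) → bbox [-22.1,-24.5,14.4] .. [11.5,9.1,31.8]
B = cylinder(h=9.3, r=6.8) → bbox [-6.8,-6.8,0] .. [6.8,6.8,9.3]
lo = A.lo+B.lo = [-22.1-6.8, -24.5-6.8, 14.4+0] = [-28.900,-31.300,14.400]
hi = A.hi+B.hi = [11.5+6.8, 9.1+6.8, 31.8+9.3] = [18.300,15.900,41.100]
diag = √(47.2²+47.2²+26.7²) = √5168.57 = 71.893

min=[-28.900,-31.300,14.400] max=[18.300,15.900,41.100] diag=71.893


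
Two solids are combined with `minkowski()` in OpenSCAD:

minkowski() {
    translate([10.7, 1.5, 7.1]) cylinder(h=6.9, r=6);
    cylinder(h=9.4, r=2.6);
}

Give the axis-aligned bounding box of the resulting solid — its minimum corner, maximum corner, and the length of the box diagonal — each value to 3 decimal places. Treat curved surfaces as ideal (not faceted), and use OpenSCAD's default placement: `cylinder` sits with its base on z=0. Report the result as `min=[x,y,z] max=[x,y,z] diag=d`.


min=[2.100,-7.100,7.100] max=[19.300,10.100,23.400] diag=29.281

A = translate([10.7, 1.5, 7.1]) cylinder(h=6.9, r=6) → bbox [4.7,-4.5,7.1] .. [16.7,7.5,14]
B = cylinder(h=9.4, r=2.6) → bbox [-2.6,-2.6,0] .. [2.6,2.6,9.4]
lo = A.lo+B.lo = [4.7-2.6, -4.5-2.6, 7.1+0] = [2.100,-7.100,7.100]
hi = A.hi+B.hi = [16.7+2.6, 7.5+2.6, 14+9.4] = [19.300,10.100,23.400]
diag = √(17.2²+17.2²+16.3²) = √857.37 = 29.281


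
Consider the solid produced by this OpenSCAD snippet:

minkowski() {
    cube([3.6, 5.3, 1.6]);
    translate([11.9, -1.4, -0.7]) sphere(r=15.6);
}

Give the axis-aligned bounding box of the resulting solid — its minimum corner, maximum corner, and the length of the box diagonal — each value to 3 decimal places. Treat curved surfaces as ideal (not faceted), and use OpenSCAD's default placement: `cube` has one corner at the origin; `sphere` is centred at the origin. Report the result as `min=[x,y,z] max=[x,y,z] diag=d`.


A = translate([11.9, -1.4, -0.7]) sphere(r=15.6) → bbox [-3.7,-17,-16.3] .. [27.5,14.2,14.9]
B = cube([3.6, 5.3, 1.6]) → bbox [0,0,0] .. [3.6,5.3,1.6]
lo = A.lo+B.lo = [-3.7+0, -17+0, -16.3+0] = [-3.700,-17.000,-16.300]
hi = A.hi+B.hi = [27.5+3.6, 14.2+5.3, 14.9+1.6] = [31.100,19.500,16.500]
diag = √(34.8²+36.5²+32.8²) = √3619.13 = 60.159

min=[-3.700,-17.000,-16.300] max=[31.100,19.500,16.500] diag=60.159


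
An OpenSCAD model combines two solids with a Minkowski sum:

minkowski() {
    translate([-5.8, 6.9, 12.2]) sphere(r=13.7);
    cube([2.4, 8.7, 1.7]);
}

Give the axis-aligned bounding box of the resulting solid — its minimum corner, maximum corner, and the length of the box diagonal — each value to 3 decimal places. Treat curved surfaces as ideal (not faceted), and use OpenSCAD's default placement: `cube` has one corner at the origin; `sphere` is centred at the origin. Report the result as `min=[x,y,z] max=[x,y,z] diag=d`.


min=[-19.500,-6.800,-1.500] max=[10.300,29.300,27.600] diag=55.119

A = translate([-5.8, 6.9, 12.2]) sphere(r=13.7) → bbox [-19.5,-6.8,-1.5] .. [7.9,20.6,25.9]
B = cube([2.4, 8.7, 1.7]) → bbox [0,0,0] .. [2.4,8.7,1.7]
lo = A.lo+B.lo = [-19.5+0, -6.8+0, -1.5+0] = [-19.500,-6.800,-1.500]
hi = A.hi+B.hi = [7.9+2.4, 20.6+8.7, 25.9+1.7] = [10.300,29.300,27.600]
diag = √(29.8²+36.1²+29.1²) = √3038.06 = 55.119


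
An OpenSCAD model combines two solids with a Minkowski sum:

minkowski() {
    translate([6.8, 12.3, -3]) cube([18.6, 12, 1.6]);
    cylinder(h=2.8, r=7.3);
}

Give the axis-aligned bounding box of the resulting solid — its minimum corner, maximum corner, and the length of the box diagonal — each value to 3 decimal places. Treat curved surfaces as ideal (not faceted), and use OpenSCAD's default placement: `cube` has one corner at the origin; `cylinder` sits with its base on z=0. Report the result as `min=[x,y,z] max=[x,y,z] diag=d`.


min=[-0.500,5.000,-3.000] max=[32.700,31.600,1.400] diag=42.769

A = translate([6.8, 12.3, -3]) cube([18.6, 12, 1.6]) → bbox [6.8,12.3,-3] .. [25.4,24.3,-1.4]
B = cylinder(h=2.8, r=7.3) → bbox [-7.3,-7.3,0] .. [7.3,7.3,2.8]
lo = A.lo+B.lo = [6.8-7.3, 12.3-7.3, -3+0] = [-0.500,5.000,-3.000]
hi = A.hi+B.hi = [25.4+7.3, 24.3+7.3, -1.4+2.8] = [32.700,31.600,1.400]
diag = √(33.2²+26.6²+4.4²) = √1829.16 = 42.769


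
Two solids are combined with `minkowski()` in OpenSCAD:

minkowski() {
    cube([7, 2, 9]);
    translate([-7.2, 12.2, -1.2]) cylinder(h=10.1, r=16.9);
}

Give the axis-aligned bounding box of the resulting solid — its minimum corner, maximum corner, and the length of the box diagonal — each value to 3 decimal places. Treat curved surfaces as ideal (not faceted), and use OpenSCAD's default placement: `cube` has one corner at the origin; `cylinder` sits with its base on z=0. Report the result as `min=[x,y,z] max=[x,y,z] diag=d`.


A = translate([-7.2, 12.2, -1.2]) cylinder(h=10.1, r=16.9) → bbox [-24.1,-4.7,-1.2] .. [9.7,29.1,8.9]
B = cube([7, 2, 9]) → bbox [0,0,0] .. [7,2,9]
lo = A.lo+B.lo = [-24.1+0, -4.7+0, -1.2+0] = [-24.100,-4.700,-1.200]
hi = A.hi+B.hi = [9.7+7, 29.1+2, 8.9+9] = [16.700,31.100,17.900]
diag = √(40.8²+35.8²+19.1²) = √3311.09 = 57.542

min=[-24.100,-4.700,-1.200] max=[16.700,31.100,17.900] diag=57.542


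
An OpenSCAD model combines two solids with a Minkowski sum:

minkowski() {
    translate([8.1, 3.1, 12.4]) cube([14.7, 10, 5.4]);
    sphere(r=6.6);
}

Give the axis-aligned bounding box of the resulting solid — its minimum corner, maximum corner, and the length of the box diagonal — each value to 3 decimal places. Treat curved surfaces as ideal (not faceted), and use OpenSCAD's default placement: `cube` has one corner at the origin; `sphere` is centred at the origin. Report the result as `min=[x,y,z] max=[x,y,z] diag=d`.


A = translate([8.1, 3.1, 12.4]) cube([14.7, 10, 5.4]) → bbox [8.1,3.1,12.4] .. [22.8,13.1,17.8]
B = sphere(r=6.6) → bbox [-6.6,-6.6,-6.6] .. [6.6,6.6,6.6]
lo = A.lo+B.lo = [8.1-6.6, 3.1-6.6, 12.4-6.6] = [1.500,-3.500,5.800]
hi = A.hi+B.hi = [22.8+6.6, 13.1+6.6, 17.8+6.6] = [29.400,19.700,24.400]
diag = √(27.9²+23.2²+18.6²) = √1662.61 = 40.775

min=[1.500,-3.500,5.800] max=[29.400,19.700,24.400] diag=40.775


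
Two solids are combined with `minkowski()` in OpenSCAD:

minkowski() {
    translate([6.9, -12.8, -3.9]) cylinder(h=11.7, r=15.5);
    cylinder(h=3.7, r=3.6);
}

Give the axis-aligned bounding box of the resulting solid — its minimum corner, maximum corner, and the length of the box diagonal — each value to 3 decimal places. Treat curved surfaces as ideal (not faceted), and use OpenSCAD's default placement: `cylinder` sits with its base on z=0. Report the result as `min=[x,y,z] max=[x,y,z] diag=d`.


A = translate([6.9, -12.8, -3.9]) cylinder(h=11.7, r=15.5) → bbox [-8.6,-28.3,-3.9] .. [22.4,2.7,7.8]
B = cylinder(h=3.7, r=3.6) → bbox [-3.6,-3.6,0] .. [3.6,3.6,3.7]
lo = A.lo+B.lo = [-8.6-3.6, -28.3-3.6, -3.9+0] = [-12.200,-31.900,-3.900]
hi = A.hi+B.hi = [22.4+3.6, 2.7+3.6, 7.8+3.7] = [26.000,6.300,11.500]
diag = √(38.2²+38.2²+15.4²) = √3155.64 = 56.175

min=[-12.200,-31.900,-3.900] max=[26.000,6.300,11.500] diag=56.175


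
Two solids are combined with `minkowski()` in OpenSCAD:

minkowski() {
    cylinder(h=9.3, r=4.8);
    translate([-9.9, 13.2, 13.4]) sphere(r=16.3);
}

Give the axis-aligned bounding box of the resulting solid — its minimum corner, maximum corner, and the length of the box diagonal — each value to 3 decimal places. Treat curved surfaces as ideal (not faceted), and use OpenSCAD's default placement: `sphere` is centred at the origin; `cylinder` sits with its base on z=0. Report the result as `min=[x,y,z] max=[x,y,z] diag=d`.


A = translate([-9.9, 13.2, 13.4]) sphere(r=16.3) → bbox [-26.2,-3.1,-2.9] .. [6.4,29.5,29.7]
B = cylinder(h=9.3, r=4.8) → bbox [-4.8,-4.8,0] .. [4.8,4.8,9.3]
lo = A.lo+B.lo = [-26.2-4.8, -3.1-4.8, -2.9+0] = [-31.000,-7.900,-2.900]
hi = A.hi+B.hi = [6.4+4.8, 29.5+4.8, 29.7+9.3] = [11.200,34.300,39.000]
diag = √(42.2²+42.2²+41.9²) = √5317.29 = 72.920

min=[-31.000,-7.900,-2.900] max=[11.200,34.300,39.000] diag=72.920


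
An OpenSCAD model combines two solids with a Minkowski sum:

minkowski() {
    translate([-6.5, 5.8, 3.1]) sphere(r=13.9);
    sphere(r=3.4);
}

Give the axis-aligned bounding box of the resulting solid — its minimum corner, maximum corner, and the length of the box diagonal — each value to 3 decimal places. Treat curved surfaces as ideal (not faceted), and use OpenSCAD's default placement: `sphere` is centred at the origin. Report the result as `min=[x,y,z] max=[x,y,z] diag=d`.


min=[-23.800,-11.500,-14.200] max=[10.800,23.100,20.400] diag=59.929

A = translate([-6.5, 5.8, 3.1]) sphere(r=13.9) → bbox [-20.4,-8.1,-10.8] .. [7.4,19.7,17]
B = sphere(r=3.4) → bbox [-3.4,-3.4,-3.4] .. [3.4,3.4,3.4]
lo = A.lo+B.lo = [-20.4-3.4, -8.1-3.4, -10.8-3.4] = [-23.800,-11.500,-14.200]
hi = A.hi+B.hi = [7.4+3.4, 19.7+3.4, 17+3.4] = [10.800,23.100,20.400]
diag = √(34.6²+34.6²+34.6²) = √3591.48 = 59.929


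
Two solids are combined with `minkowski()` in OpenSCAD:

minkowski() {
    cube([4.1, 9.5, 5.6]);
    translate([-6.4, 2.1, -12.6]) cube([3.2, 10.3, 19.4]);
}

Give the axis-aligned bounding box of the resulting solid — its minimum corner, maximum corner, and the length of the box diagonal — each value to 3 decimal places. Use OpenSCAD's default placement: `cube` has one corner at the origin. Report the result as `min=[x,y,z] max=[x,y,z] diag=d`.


A = translate([-6.4, 2.1, -12.6]) cube([3.2, 10.3, 19.4]) → bbox [-6.4,2.1,-12.6] .. [-3.2,12.4,6.8]
B = cube([4.1, 9.5, 5.6]) → bbox [0,0,0] .. [4.1,9.5,5.6]
lo = A.lo+B.lo = [-6.4+0, 2.1+0, -12.6+0] = [-6.400,2.100,-12.600]
hi = A.hi+B.hi = [-3.2+4.1, 12.4+9.5, 6.8+5.6] = [0.900,21.900,12.400]
diag = √(7.3²+19.8²+25²) = √1070.33 = 32.716

min=[-6.400,2.100,-12.600] max=[0.900,21.900,12.400] diag=32.716


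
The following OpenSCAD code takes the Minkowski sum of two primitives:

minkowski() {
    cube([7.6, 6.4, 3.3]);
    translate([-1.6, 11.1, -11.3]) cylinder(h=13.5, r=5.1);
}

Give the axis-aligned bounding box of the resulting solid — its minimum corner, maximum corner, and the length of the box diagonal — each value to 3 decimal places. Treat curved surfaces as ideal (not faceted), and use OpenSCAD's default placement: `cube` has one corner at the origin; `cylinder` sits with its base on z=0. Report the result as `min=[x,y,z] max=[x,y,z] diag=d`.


A = translate([-1.6, 11.1, -11.3]) cylinder(h=13.5, r=5.1) → bbox [-6.7,6,-11.3] .. [3.5,16.2,2.2]
B = cube([7.6, 6.4, 3.3]) → bbox [0,0,0] .. [7.6,6.4,3.3]
lo = A.lo+B.lo = [-6.7+0, 6+0, -11.3+0] = [-6.700,6.000,-11.300]
hi = A.hi+B.hi = [3.5+7.6, 16.2+6.4, 2.2+3.3] = [11.100,22.600,5.500]
diag = √(17.8²+16.6²+16.8²) = √874.64 = 29.574

min=[-6.700,6.000,-11.300] max=[11.100,22.600,5.500] diag=29.574


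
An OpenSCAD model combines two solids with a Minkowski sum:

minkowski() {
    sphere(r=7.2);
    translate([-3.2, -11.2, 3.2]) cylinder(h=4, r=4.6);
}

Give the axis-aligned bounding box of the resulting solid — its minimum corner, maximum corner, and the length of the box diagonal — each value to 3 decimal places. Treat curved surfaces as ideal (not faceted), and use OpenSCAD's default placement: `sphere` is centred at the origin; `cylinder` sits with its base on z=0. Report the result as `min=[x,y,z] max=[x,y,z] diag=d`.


A = translate([-3.2, -11.2, 3.2]) cylinder(h=4, r=4.6) → bbox [-7.8,-15.8,3.2] .. [1.4,-6.6,7.2]
B = sphere(r=7.2) → bbox [-7.2,-7.2,-7.2] .. [7.2,7.2,7.2]
lo = A.lo+B.lo = [-7.8-7.2, -15.8-7.2, 3.2-7.2] = [-15.000,-23.000,-4.000]
hi = A.hi+B.hi = [1.4+7.2, -6.6+7.2, 7.2+7.2] = [8.600,0.600,14.400]
diag = √(23.6²+23.6²+18.4²) = √1452.48 = 38.111

min=[-15.000,-23.000,-4.000] max=[8.600,0.600,14.400] diag=38.111


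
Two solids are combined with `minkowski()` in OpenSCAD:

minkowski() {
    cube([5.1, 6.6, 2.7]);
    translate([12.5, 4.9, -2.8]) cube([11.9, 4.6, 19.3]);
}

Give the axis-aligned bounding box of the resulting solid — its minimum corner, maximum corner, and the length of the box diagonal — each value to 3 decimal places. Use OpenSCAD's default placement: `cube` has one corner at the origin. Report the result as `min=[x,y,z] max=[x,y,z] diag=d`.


min=[12.500,4.900,-2.800] max=[29.500,16.100,19.200] diag=29.974

A = translate([12.5, 4.9, -2.8]) cube([11.9, 4.6, 19.3]) → bbox [12.5,4.9,-2.8] .. [24.4,9.5,16.5]
B = cube([5.1, 6.6, 2.7]) → bbox [0,0,0] .. [5.1,6.6,2.7]
lo = A.lo+B.lo = [12.5+0, 4.9+0, -2.8+0] = [12.500,4.900,-2.800]
hi = A.hi+B.hi = [24.4+5.1, 9.5+6.6, 16.5+2.7] = [29.500,16.100,19.200]
diag = √(17²+11.2²+22²) = √898.44 = 29.974


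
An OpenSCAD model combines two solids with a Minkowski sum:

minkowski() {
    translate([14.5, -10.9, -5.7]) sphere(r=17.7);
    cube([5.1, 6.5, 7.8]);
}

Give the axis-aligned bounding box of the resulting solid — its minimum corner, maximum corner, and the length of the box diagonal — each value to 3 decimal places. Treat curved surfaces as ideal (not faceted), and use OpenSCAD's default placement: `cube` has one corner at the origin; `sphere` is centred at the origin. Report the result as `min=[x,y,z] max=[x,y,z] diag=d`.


A = translate([14.5, -10.9, -5.7]) sphere(r=17.7) → bbox [-3.2,-28.6,-23.4] .. [32.2,6.8,12]
B = cube([5.1, 6.5, 7.8]) → bbox [0,0,0] .. [5.1,6.5,7.8]
lo = A.lo+B.lo = [-3.2+0, -28.6+0, -23.4+0] = [-3.200,-28.600,-23.400]
hi = A.hi+B.hi = [32.2+5.1, 6.8+6.5, 12+7.8] = [37.300,13.300,19.800]
diag = √(40.5²+41.9²+43.2²) = √5262.1 = 72.540

min=[-3.200,-28.600,-23.400] max=[37.300,13.300,19.800] diag=72.540


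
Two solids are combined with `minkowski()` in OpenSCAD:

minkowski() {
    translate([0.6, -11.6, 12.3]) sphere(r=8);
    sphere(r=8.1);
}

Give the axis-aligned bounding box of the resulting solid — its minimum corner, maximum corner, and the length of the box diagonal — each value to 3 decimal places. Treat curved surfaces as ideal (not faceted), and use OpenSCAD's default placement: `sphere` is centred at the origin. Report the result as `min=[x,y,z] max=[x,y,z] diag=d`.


A = translate([0.6, -11.6, 12.3]) sphere(r=8) → bbox [-7.4,-19.6,4.3] .. [8.6,-3.6,20.3]
B = sphere(r=8.1) → bbox [-8.1,-8.1,-8.1] .. [8.1,8.1,8.1]
lo = A.lo+B.lo = [-7.4-8.1, -19.6-8.1, 4.3-8.1] = [-15.500,-27.700,-3.800]
hi = A.hi+B.hi = [8.6+8.1, -3.6+8.1, 20.3+8.1] = [16.700,4.500,28.400]
diag = √(32.2²+32.2²+32.2²) = √3110.52 = 55.772

min=[-15.500,-27.700,-3.800] max=[16.700,4.500,28.400] diag=55.772


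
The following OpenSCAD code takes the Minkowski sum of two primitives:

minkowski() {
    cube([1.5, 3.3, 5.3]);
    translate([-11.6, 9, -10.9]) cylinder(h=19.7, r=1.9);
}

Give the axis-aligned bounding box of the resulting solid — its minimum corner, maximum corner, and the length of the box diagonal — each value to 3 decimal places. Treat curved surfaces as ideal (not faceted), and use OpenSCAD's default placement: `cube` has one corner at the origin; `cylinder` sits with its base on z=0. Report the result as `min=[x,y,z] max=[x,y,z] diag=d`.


min=[-13.500,7.100,-10.900] max=[-8.200,14.200,14.100] diag=26.524

A = translate([-11.6, 9, -10.9]) cylinder(h=19.7, r=1.9) → bbox [-13.5,7.1,-10.9] .. [-9.7,10.9,8.8]
B = cube([1.5, 3.3, 5.3]) → bbox [0,0,0] .. [1.5,3.3,5.3]
lo = A.lo+B.lo = [-13.5+0, 7.1+0, -10.9+0] = [-13.500,7.100,-10.900]
hi = A.hi+B.hi = [-9.7+1.5, 10.9+3.3, 8.8+5.3] = [-8.200,14.200,14.100]
diag = √(5.3²+7.1²+25²) = √703.5 = 26.524


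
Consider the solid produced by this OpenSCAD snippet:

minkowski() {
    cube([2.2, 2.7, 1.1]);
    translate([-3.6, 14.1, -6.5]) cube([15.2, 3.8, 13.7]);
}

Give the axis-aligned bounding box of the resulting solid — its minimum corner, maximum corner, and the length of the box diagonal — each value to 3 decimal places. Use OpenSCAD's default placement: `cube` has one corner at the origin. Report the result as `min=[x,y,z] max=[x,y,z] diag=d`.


A = translate([-3.6, 14.1, -6.5]) cube([15.2, 3.8, 13.7]) → bbox [-3.6,14.1,-6.5] .. [11.6,17.9,7.2]
B = cube([2.2, 2.7, 1.1]) → bbox [0,0,0] .. [2.2,2.7,1.1]
lo = A.lo+B.lo = [-3.6+0, 14.1+0, -6.5+0] = [-3.600,14.100,-6.500]
hi = A.hi+B.hi = [11.6+2.2, 17.9+2.7, 7.2+1.1] = [13.800,20.600,8.300]
diag = √(17.4²+6.5²+14.8²) = √564.05 = 23.750

min=[-3.600,14.100,-6.500] max=[13.800,20.600,8.300] diag=23.750


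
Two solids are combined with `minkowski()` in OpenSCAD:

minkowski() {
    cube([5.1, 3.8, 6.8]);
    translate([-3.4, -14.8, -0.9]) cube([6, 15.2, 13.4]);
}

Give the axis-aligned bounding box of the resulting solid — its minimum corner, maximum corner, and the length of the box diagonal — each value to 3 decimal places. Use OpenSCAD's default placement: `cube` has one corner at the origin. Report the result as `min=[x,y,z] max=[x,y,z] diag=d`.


A = translate([-3.4, -14.8, -0.9]) cube([6, 15.2, 13.4]) → bbox [-3.4,-14.8,-0.9] .. [2.6,0.4,12.5]
B = cube([5.1, 3.8, 6.8]) → bbox [0,0,0] .. [5.1,3.8,6.8]
lo = A.lo+B.lo = [-3.4+0, -14.8+0, -0.9+0] = [-3.400,-14.800,-0.900]
hi = A.hi+B.hi = [2.6+5.1, 0.4+3.8, 12.5+6.8] = [7.700,4.200,19.300]
diag = √(11.1²+19²+20.2²) = √892.25 = 29.871

min=[-3.400,-14.800,-0.900] max=[7.700,4.200,19.300] diag=29.871


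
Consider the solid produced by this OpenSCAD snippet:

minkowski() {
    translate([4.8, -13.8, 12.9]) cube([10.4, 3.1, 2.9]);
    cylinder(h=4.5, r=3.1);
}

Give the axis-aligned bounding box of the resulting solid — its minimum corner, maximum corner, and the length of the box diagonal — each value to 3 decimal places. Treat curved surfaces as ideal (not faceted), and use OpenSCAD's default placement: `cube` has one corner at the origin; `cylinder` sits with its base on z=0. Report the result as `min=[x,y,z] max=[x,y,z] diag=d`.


min=[1.700,-16.900,12.900] max=[18.300,-7.600,20.300] diag=20.416

A = translate([4.8, -13.8, 12.9]) cube([10.4, 3.1, 2.9]) → bbox [4.8,-13.8,12.9] .. [15.2,-10.7,15.8]
B = cylinder(h=4.5, r=3.1) → bbox [-3.1,-3.1,0] .. [3.1,3.1,4.5]
lo = A.lo+B.lo = [4.8-3.1, -13.8-3.1, 12.9+0] = [1.700,-16.900,12.900]
hi = A.hi+B.hi = [15.2+3.1, -10.7+3.1, 15.8+4.5] = [18.300,-7.600,20.300]
diag = √(16.6²+9.3²+7.4²) = √416.81 = 20.416


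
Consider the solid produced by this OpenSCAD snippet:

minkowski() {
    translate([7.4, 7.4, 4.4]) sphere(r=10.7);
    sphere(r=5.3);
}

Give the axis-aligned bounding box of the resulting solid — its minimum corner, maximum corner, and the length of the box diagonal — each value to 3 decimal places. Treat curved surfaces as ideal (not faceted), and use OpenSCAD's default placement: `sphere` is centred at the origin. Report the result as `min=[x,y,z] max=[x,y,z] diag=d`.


A = translate([7.4, 7.4, 4.4]) sphere(r=10.7) → bbox [-3.3,-3.3,-6.3] .. [18.1,18.1,15.1]
B = sphere(r=5.3) → bbox [-5.3,-5.3,-5.3] .. [5.3,5.3,5.3]
lo = A.lo+B.lo = [-3.3-5.3, -3.3-5.3, -6.3-5.3] = [-8.600,-8.600,-11.600]
hi = A.hi+B.hi = [18.1+5.3, 18.1+5.3, 15.1+5.3] = [23.400,23.400,20.400]
diag = √(32²+32²+32²) = √3072 = 55.426

min=[-8.600,-8.600,-11.600] max=[23.400,23.400,20.400] diag=55.426


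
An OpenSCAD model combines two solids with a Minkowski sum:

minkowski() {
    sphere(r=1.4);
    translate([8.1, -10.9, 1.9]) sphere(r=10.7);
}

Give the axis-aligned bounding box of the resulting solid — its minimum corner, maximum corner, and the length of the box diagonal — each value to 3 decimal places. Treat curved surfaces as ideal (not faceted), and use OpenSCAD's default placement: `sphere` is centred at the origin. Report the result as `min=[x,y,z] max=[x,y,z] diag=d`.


min=[-4.000,-23.000,-10.200] max=[20.200,1.200,14.000] diag=41.916

A = translate([8.1, -10.9, 1.9]) sphere(r=10.7) → bbox [-2.6,-21.6,-8.8] .. [18.8,-0.2,12.6]
B = sphere(r=1.4) → bbox [-1.4,-1.4,-1.4] .. [1.4,1.4,1.4]
lo = A.lo+B.lo = [-2.6-1.4, -21.6-1.4, -8.8-1.4] = [-4.000,-23.000,-10.200]
hi = A.hi+B.hi = [18.8+1.4, -0.2+1.4, 12.6+1.4] = [20.200,1.200,14.000]
diag = √(24.2²+24.2²+24.2²) = √1756.92 = 41.916


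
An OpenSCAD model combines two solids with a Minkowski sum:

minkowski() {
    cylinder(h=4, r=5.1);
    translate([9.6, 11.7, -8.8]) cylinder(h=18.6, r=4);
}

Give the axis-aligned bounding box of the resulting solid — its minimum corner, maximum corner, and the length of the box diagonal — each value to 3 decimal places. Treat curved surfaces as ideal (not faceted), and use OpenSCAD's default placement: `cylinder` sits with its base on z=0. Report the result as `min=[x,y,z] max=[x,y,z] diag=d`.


min=[0.500,2.600,-8.800] max=[18.700,20.800,13.800] diag=34.253

A = translate([9.6, 11.7, -8.8]) cylinder(h=18.6, r=4) → bbox [5.6,7.7,-8.8] .. [13.6,15.7,9.8]
B = cylinder(h=4, r=5.1) → bbox [-5.1,-5.1,0] .. [5.1,5.1,4]
lo = A.lo+B.lo = [5.6-5.1, 7.7-5.1, -8.8+0] = [0.500,2.600,-8.800]
hi = A.hi+B.hi = [13.6+5.1, 15.7+5.1, 9.8+4] = [18.700,20.800,13.800]
diag = √(18.2²+18.2²+22.6²) = √1173.24 = 34.253


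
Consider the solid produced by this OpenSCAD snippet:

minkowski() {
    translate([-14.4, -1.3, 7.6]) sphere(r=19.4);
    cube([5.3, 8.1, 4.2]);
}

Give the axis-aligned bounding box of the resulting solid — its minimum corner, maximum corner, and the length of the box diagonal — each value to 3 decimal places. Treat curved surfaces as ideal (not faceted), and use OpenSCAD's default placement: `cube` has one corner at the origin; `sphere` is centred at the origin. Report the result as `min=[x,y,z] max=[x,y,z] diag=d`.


A = translate([-14.4, -1.3, 7.6]) sphere(r=19.4) → bbox [-33.8,-20.7,-11.8] .. [5,18.1,27]
B = cube([5.3, 8.1, 4.2]) → bbox [0,0,0] .. [5.3,8.1,4.2]
lo = A.lo+B.lo = [-33.8+0, -20.7+0, -11.8+0] = [-33.800,-20.700,-11.800]
hi = A.hi+B.hi = [5+5.3, 18.1+8.1, 27+4.2] = [10.300,26.200,31.200]
diag = √(44.1²+46.9²+43²) = √5993.42 = 77.417

min=[-33.800,-20.700,-11.800] max=[10.300,26.200,31.200] diag=77.417


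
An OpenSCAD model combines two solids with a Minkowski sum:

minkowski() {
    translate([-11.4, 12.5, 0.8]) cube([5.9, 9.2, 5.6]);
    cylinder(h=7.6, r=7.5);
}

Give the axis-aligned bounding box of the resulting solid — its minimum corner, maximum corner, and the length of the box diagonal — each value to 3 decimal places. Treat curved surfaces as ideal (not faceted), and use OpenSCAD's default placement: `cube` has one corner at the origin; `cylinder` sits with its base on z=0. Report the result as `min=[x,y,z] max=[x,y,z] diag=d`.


A = translate([-11.4, 12.5, 0.8]) cube([5.9, 9.2, 5.6]) → bbox [-11.4,12.5,0.8] .. [-5.5,21.7,6.4]
B = cylinder(h=7.6, r=7.5) → bbox [-7.5,-7.5,0] .. [7.5,7.5,7.6]
lo = A.lo+B.lo = [-11.4-7.5, 12.5-7.5, 0.8+0] = [-18.900,5.000,0.800]
hi = A.hi+B.hi = [-5.5+7.5, 21.7+7.5, 6.4+7.6] = [2.000,29.200,14.000]
diag = √(20.9²+24.2²+13.2²) = √1196.69 = 34.593

min=[-18.900,5.000,0.800] max=[2.000,29.200,14.000] diag=34.593


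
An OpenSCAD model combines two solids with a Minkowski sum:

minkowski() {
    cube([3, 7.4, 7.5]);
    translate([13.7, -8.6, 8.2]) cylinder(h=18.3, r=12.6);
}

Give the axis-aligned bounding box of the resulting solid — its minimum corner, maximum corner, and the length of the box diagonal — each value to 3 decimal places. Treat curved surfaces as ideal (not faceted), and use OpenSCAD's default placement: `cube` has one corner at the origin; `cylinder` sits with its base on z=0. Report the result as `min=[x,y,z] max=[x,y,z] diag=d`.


A = translate([13.7, -8.6, 8.2]) cylinder(h=18.3, r=12.6) → bbox [1.1,-21.2,8.2] .. [26.3,4,26.5]
B = cube([3, 7.4, 7.5]) → bbox [0,0,0] .. [3,7.4,7.5]
lo = A.lo+B.lo = [1.1+0, -21.2+0, 8.2+0] = [1.100,-21.200,8.200]
hi = A.hi+B.hi = [26.3+3, 4+7.4, 26.5+7.5] = [29.300,11.400,34.000]
diag = √(28.2²+32.6²+25.8²) = √2523.64 = 50.236

min=[1.100,-21.200,8.200] max=[29.300,11.400,34.000] diag=50.236


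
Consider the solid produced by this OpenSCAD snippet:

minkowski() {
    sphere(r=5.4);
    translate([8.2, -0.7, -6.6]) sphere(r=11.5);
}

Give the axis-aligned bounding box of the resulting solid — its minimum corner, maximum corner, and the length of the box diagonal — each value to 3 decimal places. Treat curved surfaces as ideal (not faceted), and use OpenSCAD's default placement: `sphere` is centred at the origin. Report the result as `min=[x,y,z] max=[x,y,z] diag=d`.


A = translate([8.2, -0.7, -6.6]) sphere(r=11.5) → bbox [-3.3,-12.2,-18.1] .. [19.7,10.8,4.9]
B = sphere(r=5.4) → bbox [-5.4,-5.4,-5.4] .. [5.4,5.4,5.4]
lo = A.lo+B.lo = [-3.3-5.4, -12.2-5.4, -18.1-5.4] = [-8.700,-17.600,-23.500]
hi = A.hi+B.hi = [19.7+5.4, 10.8+5.4, 4.9+5.4] = [25.100,16.200,10.300]
diag = √(33.8²+33.8²+33.8²) = √3427.32 = 58.543

min=[-8.700,-17.600,-23.500] max=[25.100,16.200,10.300] diag=58.543


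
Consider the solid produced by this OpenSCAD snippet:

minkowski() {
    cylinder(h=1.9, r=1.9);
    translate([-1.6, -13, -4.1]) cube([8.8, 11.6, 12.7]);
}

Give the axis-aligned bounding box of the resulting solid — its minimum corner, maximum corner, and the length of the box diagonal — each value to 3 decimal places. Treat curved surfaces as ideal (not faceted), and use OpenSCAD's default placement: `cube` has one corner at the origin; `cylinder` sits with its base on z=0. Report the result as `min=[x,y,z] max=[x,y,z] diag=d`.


A = translate([-1.6, -13, -4.1]) cube([8.8, 11.6, 12.7]) → bbox [-1.6,-13,-4.1] .. [7.2,-1.4,8.6]
B = cylinder(h=1.9, r=1.9) → bbox [-1.9,-1.9,0] .. [1.9,1.9,1.9]
lo = A.lo+B.lo = [-1.6-1.9, -13-1.9, -4.1+0] = [-3.500,-14.900,-4.100]
hi = A.hi+B.hi = [7.2+1.9, -1.4+1.9, 8.6+1.9] = [9.100,0.500,10.500]
diag = √(12.6²+15.4²+14.6²) = √609.08 = 24.680

min=[-3.500,-14.900,-4.100] max=[9.100,0.500,10.500] diag=24.680


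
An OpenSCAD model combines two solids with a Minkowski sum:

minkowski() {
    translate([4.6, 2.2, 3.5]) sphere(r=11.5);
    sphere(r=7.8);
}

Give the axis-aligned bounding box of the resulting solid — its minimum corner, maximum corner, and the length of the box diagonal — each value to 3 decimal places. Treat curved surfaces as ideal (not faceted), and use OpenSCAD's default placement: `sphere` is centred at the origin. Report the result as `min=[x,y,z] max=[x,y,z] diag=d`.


A = translate([4.6, 2.2, 3.5]) sphere(r=11.5) → bbox [-6.9,-9.3,-8] .. [16.1,13.7,15]
B = sphere(r=7.8) → bbox [-7.8,-7.8,-7.8] .. [7.8,7.8,7.8]
lo = A.lo+B.lo = [-6.9-7.8, -9.3-7.8, -8-7.8] = [-14.700,-17.100,-15.800]
hi = A.hi+B.hi = [16.1+7.8, 13.7+7.8, 15+7.8] = [23.900,21.500,22.800]
diag = √(38.6²+38.6²+38.6²) = √4469.88 = 66.857

min=[-14.700,-17.100,-15.800] max=[23.900,21.500,22.800] diag=66.857


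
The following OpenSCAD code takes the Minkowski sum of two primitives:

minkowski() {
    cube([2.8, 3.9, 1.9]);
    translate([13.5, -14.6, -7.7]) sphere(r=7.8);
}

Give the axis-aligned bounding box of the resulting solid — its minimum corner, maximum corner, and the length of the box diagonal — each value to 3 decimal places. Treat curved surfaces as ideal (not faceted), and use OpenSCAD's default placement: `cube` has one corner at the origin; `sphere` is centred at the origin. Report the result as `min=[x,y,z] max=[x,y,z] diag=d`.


A = translate([13.5, -14.6, -7.7]) sphere(r=7.8) → bbox [5.7,-22.4,-15.5] .. [21.3,-6.8,0.1]
B = cube([2.8, 3.9, 1.9]) → bbox [0,0,0] .. [2.8,3.9,1.9]
lo = A.lo+B.lo = [5.7+0, -22.4+0, -15.5+0] = [5.700,-22.400,-15.500]
hi = A.hi+B.hi = [21.3+2.8, -6.8+3.9, 0.1+1.9] = [24.100,-2.900,2.000]
diag = √(18.4²+19.5²+17.5²) = √1025.06 = 32.017

min=[5.700,-22.400,-15.500] max=[24.100,-2.900,2.000] diag=32.017


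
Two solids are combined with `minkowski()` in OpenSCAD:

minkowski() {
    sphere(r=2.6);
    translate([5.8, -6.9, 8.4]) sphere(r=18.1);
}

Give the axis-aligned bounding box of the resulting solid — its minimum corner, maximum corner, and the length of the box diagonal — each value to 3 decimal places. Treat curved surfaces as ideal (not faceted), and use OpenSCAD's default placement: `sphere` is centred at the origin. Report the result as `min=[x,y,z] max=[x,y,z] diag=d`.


min=[-14.900,-27.600,-12.300] max=[26.500,13.800,29.100] diag=71.707

A = translate([5.8, -6.9, 8.4]) sphere(r=18.1) → bbox [-12.3,-25,-9.7] .. [23.9,11.2,26.5]
B = sphere(r=2.6) → bbox [-2.6,-2.6,-2.6] .. [2.6,2.6,2.6]
lo = A.lo+B.lo = [-12.3-2.6, -25-2.6, -9.7-2.6] = [-14.900,-27.600,-12.300]
hi = A.hi+B.hi = [23.9+2.6, 11.2+2.6, 26.5+2.6] = [26.500,13.800,29.100]
diag = √(41.4²+41.4²+41.4²) = √5141.88 = 71.707


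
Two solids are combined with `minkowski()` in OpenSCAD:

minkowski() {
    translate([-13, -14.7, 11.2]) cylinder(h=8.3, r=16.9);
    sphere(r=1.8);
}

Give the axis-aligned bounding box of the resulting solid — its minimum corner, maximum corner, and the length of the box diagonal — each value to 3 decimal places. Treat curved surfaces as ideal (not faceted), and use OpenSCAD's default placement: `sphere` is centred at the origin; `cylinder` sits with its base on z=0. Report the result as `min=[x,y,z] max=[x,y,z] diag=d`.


A = translate([-13, -14.7, 11.2]) cylinder(h=8.3, r=16.9) → bbox [-29.9,-31.6,11.2] .. [3.9,2.2,19.5]
B = sphere(r=1.8) → bbox [-1.8,-1.8,-1.8] .. [1.8,1.8,1.8]
lo = A.lo+B.lo = [-29.9-1.8, -31.6-1.8, 11.2-1.8] = [-31.700,-33.400,9.400]
hi = A.hi+B.hi = [3.9+1.8, 2.2+1.8, 19.5+1.8] = [5.700,4.000,21.300]
diag = √(37.4²+37.4²+11.9²) = √2939.13 = 54.214

min=[-31.700,-33.400,9.400] max=[5.700,4.000,21.300] diag=54.214


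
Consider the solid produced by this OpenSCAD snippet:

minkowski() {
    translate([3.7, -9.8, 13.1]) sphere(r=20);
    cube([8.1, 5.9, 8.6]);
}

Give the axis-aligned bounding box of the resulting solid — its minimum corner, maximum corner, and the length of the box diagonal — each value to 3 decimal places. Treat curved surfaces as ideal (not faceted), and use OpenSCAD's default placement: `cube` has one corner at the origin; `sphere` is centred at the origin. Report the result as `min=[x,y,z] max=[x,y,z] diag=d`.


min=[-16.300,-29.800,-6.900] max=[31.800,16.100,41.700] diag=82.355

A = translate([3.7, -9.8, 13.1]) sphere(r=20) → bbox [-16.3,-29.8,-6.9] .. [23.7,10.2,33.1]
B = cube([8.1, 5.9, 8.6]) → bbox [0,0,0] .. [8.1,5.9,8.6]
lo = A.lo+B.lo = [-16.3+0, -29.8+0, -6.9+0] = [-16.300,-29.800,-6.900]
hi = A.hi+B.hi = [23.7+8.1, 10.2+5.9, 33.1+8.6] = [31.800,16.100,41.700]
diag = √(48.1²+45.9²+48.6²) = √6782.38 = 82.355
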